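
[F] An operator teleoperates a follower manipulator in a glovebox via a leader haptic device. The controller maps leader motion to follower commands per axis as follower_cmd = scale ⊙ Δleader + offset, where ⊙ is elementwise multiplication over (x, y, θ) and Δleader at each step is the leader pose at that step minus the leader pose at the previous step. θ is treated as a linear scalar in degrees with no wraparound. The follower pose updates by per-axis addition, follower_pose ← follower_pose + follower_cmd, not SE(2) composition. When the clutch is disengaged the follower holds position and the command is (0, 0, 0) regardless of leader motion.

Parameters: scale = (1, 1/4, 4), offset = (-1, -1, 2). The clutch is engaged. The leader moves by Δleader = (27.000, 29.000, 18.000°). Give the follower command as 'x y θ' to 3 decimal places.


26.000 6.250 74.000

axis x: 1·27.000 + -1 = 26.000
axis y: 1/4·29.000 + -1 = 6.250
axis θ: 4·18.000 + 2 = 74.000


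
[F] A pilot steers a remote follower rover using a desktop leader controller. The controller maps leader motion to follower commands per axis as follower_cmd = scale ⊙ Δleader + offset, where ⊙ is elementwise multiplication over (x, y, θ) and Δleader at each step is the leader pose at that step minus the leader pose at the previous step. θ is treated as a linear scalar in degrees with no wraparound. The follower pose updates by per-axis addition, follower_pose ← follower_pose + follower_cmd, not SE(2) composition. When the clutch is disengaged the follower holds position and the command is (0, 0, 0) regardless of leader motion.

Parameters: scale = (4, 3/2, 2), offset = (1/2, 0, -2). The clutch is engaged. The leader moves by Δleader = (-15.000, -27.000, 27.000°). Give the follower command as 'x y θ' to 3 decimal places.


axis x: 4·-15.000 + 1/2 = -59.500
axis y: 3/2·-27.000 + 0 = -40.500
axis θ: 2·27.000 + -2 = 52.000

-59.500 -40.500 52.000


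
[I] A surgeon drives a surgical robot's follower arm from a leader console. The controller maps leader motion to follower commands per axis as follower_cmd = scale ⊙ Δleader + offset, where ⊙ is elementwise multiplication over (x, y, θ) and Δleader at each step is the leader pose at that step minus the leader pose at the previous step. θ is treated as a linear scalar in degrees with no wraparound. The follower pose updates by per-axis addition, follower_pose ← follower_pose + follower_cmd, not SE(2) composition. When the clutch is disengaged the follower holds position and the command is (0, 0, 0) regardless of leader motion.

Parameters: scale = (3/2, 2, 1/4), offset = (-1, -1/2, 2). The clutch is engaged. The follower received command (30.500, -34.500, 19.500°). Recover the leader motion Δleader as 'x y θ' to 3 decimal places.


21.000 -17.000 70.000

axis x: (30.500 − -1) / (3/2) = 21.000
axis y: (-34.500 − -1/2) / (2) = -17.000
axis θ: (19.500 − 2) / (1/4) = 70.000


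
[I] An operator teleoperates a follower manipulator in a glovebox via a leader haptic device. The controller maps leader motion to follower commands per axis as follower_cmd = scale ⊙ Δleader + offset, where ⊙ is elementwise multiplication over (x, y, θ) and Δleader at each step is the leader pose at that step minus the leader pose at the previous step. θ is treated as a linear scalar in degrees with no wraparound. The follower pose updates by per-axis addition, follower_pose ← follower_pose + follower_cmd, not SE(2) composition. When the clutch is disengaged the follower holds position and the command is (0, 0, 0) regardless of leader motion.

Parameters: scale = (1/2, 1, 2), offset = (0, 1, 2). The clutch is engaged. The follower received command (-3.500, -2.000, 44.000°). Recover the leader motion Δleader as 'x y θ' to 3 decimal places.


-7.000 -3.000 21.000

axis x: (-3.500 − 0) / (1/2) = -7.000
axis y: (-2.000 − 1) / (1) = -3.000
axis θ: (44.000 − 2) / (2) = 21.000


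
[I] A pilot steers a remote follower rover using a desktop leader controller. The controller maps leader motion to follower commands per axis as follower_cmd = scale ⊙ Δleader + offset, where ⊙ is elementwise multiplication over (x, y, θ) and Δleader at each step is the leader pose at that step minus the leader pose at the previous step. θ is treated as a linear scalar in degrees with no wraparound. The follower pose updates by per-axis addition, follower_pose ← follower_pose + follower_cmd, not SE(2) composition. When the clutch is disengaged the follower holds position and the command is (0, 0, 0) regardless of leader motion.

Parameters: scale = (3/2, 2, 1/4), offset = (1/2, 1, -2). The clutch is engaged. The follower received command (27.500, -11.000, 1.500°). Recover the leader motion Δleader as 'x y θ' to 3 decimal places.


axis x: (27.500 − 1/2) / (3/2) = 18.000
axis y: (-11.000 − 1) / (2) = -6.000
axis θ: (1.500 − -2) / (1/4) = 14.000

18.000 -6.000 14.000


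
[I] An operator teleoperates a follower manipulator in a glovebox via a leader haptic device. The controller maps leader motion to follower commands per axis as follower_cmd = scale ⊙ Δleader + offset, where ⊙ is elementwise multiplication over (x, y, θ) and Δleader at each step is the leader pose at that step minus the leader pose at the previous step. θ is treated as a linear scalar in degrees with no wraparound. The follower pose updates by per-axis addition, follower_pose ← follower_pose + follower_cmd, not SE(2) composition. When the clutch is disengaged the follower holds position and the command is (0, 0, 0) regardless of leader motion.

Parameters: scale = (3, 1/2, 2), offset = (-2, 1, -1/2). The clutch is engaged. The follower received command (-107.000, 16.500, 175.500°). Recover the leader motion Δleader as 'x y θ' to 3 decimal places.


-35.000 31.000 88.000

axis x: (-107.000 − -2) / (3) = -35.000
axis y: (16.500 − 1) / (1/2) = 31.000
axis θ: (175.500 − -1/2) / (2) = 88.000


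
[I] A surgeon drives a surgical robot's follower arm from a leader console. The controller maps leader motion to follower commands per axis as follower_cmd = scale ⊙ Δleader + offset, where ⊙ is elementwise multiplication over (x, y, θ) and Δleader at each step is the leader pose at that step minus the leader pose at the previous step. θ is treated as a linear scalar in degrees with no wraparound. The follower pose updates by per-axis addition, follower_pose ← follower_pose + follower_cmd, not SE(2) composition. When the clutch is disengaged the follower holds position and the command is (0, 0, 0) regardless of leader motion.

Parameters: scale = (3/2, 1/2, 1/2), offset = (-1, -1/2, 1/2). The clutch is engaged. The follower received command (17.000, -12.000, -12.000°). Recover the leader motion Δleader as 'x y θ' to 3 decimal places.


12.000 -23.000 -25.000

axis x: (17.000 − -1) / (3/2) = 12.000
axis y: (-12.000 − -1/2) / (1/2) = -23.000
axis θ: (-12.000 − 1/2) / (1/2) = -25.000


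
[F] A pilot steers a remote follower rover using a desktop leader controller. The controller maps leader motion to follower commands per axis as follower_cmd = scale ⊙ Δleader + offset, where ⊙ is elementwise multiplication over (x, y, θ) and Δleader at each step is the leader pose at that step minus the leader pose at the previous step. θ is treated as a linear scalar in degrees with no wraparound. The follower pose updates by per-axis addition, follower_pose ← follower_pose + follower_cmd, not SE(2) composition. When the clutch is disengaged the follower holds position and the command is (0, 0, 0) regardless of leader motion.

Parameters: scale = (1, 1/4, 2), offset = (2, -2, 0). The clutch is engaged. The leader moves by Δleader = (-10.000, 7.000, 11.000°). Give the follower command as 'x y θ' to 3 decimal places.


axis x: 1·-10.000 + 2 = -8.000
axis y: 1/4·7.000 + -2 = -0.250
axis θ: 2·11.000 + 0 = 22.000

-8.000 -0.250 22.000


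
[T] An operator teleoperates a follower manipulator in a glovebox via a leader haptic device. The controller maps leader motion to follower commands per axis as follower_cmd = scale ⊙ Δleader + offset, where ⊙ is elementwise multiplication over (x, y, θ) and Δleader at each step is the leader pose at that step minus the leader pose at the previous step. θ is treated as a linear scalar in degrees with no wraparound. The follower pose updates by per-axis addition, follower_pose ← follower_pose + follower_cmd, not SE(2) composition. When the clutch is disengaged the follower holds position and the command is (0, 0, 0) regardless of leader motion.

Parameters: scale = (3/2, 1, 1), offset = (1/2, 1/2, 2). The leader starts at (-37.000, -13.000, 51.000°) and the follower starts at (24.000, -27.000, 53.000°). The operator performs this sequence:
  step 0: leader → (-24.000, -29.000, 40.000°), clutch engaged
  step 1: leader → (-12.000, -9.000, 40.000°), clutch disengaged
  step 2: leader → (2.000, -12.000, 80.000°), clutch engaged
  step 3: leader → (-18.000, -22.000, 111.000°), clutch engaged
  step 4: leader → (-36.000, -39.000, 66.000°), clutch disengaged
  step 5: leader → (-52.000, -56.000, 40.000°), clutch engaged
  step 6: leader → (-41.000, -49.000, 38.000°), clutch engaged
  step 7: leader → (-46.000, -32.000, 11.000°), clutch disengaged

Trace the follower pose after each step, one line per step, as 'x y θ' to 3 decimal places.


44.000 -42.500 44.000
44.000 -42.500 44.000
65.500 -45.000 86.000
36.000 -54.500 119.000
36.000 -54.500 119.000
12.500 -71.000 95.000
29.500 -63.500 95.000
29.500 -63.500 95.000

step 0: Δleader=(13.000, -16.000, -11.000°), engaged; cmd=(20.000, -15.500, -9.000°) → follower=(44.000, -42.500, 44.000°)
step 1: Δleader=(12.000, 20.000, 0.000°), disengaged; cmd=(0,0,0) → follower holds at (44.000, -42.500, 44.000°)
step 2: Δleader=(14.000, -3.000, 40.000°), engaged; cmd=(21.500, -2.500, 42.000°) → follower=(65.500, -45.000, 86.000°)
step 3: Δleader=(-20.000, -10.000, 31.000°), engaged; cmd=(-29.500, -9.500, 33.000°) → follower=(36.000, -54.500, 119.000°)
step 4: Δleader=(-18.000, -17.000, -45.000°), disengaged; cmd=(0,0,0) → follower holds at (36.000, -54.500, 119.000°)
step 5: Δleader=(-16.000, -17.000, -26.000°), engaged; cmd=(-23.500, -16.500, -24.000°) → follower=(12.500, -71.000, 95.000°)
step 6: Δleader=(11.000, 7.000, -2.000°), engaged; cmd=(17.000, 7.500, 0.000°) → follower=(29.500, -63.500, 95.000°)
step 7: Δleader=(-5.000, 17.000, -27.000°), disengaged; cmd=(0,0,0) → follower holds at (29.500, -63.500, 95.000°)


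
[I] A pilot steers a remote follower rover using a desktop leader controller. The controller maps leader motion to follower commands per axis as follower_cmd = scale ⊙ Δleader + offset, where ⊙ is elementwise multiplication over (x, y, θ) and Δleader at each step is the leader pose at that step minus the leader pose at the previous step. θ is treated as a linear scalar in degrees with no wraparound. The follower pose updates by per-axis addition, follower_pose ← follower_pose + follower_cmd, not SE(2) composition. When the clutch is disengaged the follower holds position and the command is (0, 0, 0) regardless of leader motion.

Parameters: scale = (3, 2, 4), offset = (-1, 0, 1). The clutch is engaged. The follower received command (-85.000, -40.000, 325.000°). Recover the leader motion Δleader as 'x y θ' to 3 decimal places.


-28.000 -20.000 81.000

axis x: (-85.000 − -1) / (3) = -28.000
axis y: (-40.000 − 0) / (2) = -20.000
axis θ: (325.000 − 1) / (4) = 81.000


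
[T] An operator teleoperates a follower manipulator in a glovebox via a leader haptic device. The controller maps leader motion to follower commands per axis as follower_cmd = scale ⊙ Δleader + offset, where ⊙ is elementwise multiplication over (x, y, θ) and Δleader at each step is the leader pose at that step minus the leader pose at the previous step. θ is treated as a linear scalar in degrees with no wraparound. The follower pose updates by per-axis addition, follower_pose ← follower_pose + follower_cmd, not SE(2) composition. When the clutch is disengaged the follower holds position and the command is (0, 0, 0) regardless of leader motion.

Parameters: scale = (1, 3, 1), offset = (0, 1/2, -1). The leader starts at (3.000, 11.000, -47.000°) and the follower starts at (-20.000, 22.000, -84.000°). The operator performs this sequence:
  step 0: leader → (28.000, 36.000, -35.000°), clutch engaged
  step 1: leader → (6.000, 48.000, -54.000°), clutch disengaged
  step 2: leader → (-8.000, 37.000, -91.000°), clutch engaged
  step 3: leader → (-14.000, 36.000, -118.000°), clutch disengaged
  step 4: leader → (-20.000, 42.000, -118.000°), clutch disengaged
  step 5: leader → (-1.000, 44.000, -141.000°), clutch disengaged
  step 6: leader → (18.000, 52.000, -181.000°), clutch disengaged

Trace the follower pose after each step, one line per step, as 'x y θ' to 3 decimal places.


5.000 97.500 -73.000
5.000 97.500 -73.000
-9.000 65.000 -111.000
-9.000 65.000 -111.000
-9.000 65.000 -111.000
-9.000 65.000 -111.000
-9.000 65.000 -111.000

step 0: Δleader=(25.000, 25.000, 12.000°), engaged; cmd=(25.000, 75.500, 11.000°) → follower=(5.000, 97.500, -73.000°)
step 1: Δleader=(-22.000, 12.000, -19.000°), disengaged; cmd=(0,0,0) → follower holds at (5.000, 97.500, -73.000°)
step 2: Δleader=(-14.000, -11.000, -37.000°), engaged; cmd=(-14.000, -32.500, -38.000°) → follower=(-9.000, 65.000, -111.000°)
step 3: Δleader=(-6.000, -1.000, -27.000°), disengaged; cmd=(0,0,0) → follower holds at (-9.000, 65.000, -111.000°)
step 4: Δleader=(-6.000, 6.000, 0.000°), disengaged; cmd=(0,0,0) → follower holds at (-9.000, 65.000, -111.000°)
step 5: Δleader=(19.000, 2.000, -23.000°), disengaged; cmd=(0,0,0) → follower holds at (-9.000, 65.000, -111.000°)
step 6: Δleader=(19.000, 8.000, -40.000°), disengaged; cmd=(0,0,0) → follower holds at (-9.000, 65.000, -111.000°)


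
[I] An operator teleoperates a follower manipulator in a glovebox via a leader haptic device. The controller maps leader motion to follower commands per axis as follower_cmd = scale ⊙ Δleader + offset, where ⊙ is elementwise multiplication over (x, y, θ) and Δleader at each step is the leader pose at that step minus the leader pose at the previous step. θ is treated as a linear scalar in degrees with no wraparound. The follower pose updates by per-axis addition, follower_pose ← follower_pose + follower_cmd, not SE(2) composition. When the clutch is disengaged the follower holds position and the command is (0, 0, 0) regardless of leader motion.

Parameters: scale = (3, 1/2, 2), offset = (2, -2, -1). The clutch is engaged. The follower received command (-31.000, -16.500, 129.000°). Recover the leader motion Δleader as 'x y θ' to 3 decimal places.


-11.000 -29.000 65.000

axis x: (-31.000 − 2) / (3) = -11.000
axis y: (-16.500 − -2) / (1/2) = -29.000
axis θ: (129.000 − -1) / (2) = 65.000


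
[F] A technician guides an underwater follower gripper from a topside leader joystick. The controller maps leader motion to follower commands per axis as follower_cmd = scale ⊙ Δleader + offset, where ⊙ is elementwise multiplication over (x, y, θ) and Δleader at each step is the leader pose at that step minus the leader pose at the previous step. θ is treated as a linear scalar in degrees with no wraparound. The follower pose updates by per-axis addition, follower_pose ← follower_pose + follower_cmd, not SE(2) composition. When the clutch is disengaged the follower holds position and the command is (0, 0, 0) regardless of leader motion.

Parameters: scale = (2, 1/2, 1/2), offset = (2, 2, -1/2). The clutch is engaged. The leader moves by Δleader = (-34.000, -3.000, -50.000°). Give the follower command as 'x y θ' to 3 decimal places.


-66.000 0.500 -25.500

axis x: 2·-34.000 + 2 = -66.000
axis y: 1/2·-3.000 + 2 = 0.500
axis θ: 1/2·-50.000 + -1/2 = -25.500


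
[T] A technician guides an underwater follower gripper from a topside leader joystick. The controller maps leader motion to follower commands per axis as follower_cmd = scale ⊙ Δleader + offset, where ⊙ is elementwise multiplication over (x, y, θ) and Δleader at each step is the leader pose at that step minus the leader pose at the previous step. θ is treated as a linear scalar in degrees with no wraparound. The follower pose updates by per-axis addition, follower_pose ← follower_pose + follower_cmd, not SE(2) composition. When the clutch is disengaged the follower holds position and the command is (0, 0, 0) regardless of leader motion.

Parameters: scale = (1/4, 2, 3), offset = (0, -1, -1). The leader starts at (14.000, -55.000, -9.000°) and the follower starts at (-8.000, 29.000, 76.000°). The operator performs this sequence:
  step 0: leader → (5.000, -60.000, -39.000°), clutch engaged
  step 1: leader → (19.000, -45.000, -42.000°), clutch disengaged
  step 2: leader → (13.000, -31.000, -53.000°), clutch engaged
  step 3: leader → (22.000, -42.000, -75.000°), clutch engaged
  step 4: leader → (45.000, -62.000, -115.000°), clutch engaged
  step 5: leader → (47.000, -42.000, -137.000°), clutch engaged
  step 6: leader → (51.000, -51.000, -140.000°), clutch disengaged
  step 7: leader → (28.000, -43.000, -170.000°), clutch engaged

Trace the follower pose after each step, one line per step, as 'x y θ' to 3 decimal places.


-10.250 18.000 -15.000
-10.250 18.000 -15.000
-11.750 45.000 -49.000
-9.500 22.000 -116.000
-3.750 -19.000 -237.000
-3.250 20.000 -304.000
-3.250 20.000 -304.000
-9.000 35.000 -395.000

step 0: Δleader=(-9.000, -5.000, -30.000°), engaged; cmd=(-2.250, -11.000, -91.000°) → follower=(-10.250, 18.000, -15.000°)
step 1: Δleader=(14.000, 15.000, -3.000°), disengaged; cmd=(0,0,0) → follower holds at (-10.250, 18.000, -15.000°)
step 2: Δleader=(-6.000, 14.000, -11.000°), engaged; cmd=(-1.500, 27.000, -34.000°) → follower=(-11.750, 45.000, -49.000°)
step 3: Δleader=(9.000, -11.000, -22.000°), engaged; cmd=(2.250, -23.000, -67.000°) → follower=(-9.500, 22.000, -116.000°)
step 4: Δleader=(23.000, -20.000, -40.000°), engaged; cmd=(5.750, -41.000, -121.000°) → follower=(-3.750, -19.000, -237.000°)
step 5: Δleader=(2.000, 20.000, -22.000°), engaged; cmd=(0.500, 39.000, -67.000°) → follower=(-3.250, 20.000, -304.000°)
step 6: Δleader=(4.000, -9.000, -3.000°), disengaged; cmd=(0,0,0) → follower holds at (-3.250, 20.000, -304.000°)
step 7: Δleader=(-23.000, 8.000, -30.000°), engaged; cmd=(-5.750, 15.000, -91.000°) → follower=(-9.000, 35.000, -395.000°)


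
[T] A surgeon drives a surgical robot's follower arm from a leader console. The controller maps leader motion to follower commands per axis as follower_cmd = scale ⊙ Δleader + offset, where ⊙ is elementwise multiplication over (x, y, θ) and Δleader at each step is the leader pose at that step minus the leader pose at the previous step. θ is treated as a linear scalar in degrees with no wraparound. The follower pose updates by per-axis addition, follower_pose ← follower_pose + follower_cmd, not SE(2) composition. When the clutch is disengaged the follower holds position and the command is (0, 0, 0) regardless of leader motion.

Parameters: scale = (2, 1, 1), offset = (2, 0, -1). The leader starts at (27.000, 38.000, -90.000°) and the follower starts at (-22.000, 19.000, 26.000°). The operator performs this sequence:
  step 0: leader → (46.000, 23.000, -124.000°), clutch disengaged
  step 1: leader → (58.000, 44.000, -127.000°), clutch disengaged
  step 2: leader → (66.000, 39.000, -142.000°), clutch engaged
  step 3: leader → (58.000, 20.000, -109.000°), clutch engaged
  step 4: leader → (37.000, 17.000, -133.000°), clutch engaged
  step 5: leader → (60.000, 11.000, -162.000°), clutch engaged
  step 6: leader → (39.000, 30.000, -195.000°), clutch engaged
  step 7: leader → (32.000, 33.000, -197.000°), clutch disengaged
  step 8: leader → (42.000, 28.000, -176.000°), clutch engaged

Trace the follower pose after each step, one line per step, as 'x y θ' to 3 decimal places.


-22.000 19.000 26.000
-22.000 19.000 26.000
-4.000 14.000 10.000
-18.000 -5.000 42.000
-58.000 -8.000 17.000
-10.000 -14.000 -13.000
-50.000 5.000 -47.000
-50.000 5.000 -47.000
-28.000 0.000 -27.000

step 0: Δleader=(19.000, -15.000, -34.000°), disengaged; cmd=(0,0,0) → follower holds at (-22.000, 19.000, 26.000°)
step 1: Δleader=(12.000, 21.000, -3.000°), disengaged; cmd=(0,0,0) → follower holds at (-22.000, 19.000, 26.000°)
step 2: Δleader=(8.000, -5.000, -15.000°), engaged; cmd=(18.000, -5.000, -16.000°) → follower=(-4.000, 14.000, 10.000°)
step 3: Δleader=(-8.000, -19.000, 33.000°), engaged; cmd=(-14.000, -19.000, 32.000°) → follower=(-18.000, -5.000, 42.000°)
step 4: Δleader=(-21.000, -3.000, -24.000°), engaged; cmd=(-40.000, -3.000, -25.000°) → follower=(-58.000, -8.000, 17.000°)
step 5: Δleader=(23.000, -6.000, -29.000°), engaged; cmd=(48.000, -6.000, -30.000°) → follower=(-10.000, -14.000, -13.000°)
step 6: Δleader=(-21.000, 19.000, -33.000°), engaged; cmd=(-40.000, 19.000, -34.000°) → follower=(-50.000, 5.000, -47.000°)
step 7: Δleader=(-7.000, 3.000, -2.000°), disengaged; cmd=(0,0,0) → follower holds at (-50.000, 5.000, -47.000°)
step 8: Δleader=(10.000, -5.000, 21.000°), engaged; cmd=(22.000, -5.000, 20.000°) → follower=(-28.000, 0.000, -27.000°)


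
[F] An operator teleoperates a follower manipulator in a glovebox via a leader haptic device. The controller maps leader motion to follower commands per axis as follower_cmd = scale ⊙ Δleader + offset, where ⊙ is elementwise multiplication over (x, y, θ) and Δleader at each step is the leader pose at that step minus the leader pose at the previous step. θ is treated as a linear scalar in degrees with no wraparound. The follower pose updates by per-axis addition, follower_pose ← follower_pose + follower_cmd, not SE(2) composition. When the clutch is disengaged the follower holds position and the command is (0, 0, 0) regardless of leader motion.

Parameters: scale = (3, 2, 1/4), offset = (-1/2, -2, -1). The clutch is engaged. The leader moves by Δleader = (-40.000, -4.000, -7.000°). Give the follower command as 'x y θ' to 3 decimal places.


axis x: 3·-40.000 + -1/2 = -120.500
axis y: 2·-4.000 + -2 = -10.000
axis θ: 1/4·-7.000 + -1 = -2.750

-120.500 -10.000 -2.750


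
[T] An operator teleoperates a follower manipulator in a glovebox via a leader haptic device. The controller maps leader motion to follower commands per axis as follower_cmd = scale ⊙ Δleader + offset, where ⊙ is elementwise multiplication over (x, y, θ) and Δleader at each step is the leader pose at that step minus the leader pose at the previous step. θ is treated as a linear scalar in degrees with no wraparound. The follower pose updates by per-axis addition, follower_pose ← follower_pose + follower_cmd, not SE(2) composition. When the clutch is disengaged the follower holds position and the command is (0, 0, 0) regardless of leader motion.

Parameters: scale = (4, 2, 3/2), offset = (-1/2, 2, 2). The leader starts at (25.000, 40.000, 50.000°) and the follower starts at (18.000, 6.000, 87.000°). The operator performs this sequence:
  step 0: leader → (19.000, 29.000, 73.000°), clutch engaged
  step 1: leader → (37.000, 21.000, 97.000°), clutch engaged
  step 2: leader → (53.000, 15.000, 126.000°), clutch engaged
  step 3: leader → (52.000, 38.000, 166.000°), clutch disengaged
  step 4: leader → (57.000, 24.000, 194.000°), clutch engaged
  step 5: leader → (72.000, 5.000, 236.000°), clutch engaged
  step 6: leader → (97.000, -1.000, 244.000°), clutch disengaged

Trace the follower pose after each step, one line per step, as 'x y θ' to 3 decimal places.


-6.500 -14.000 123.500
65.000 -28.000 161.500
128.500 -38.000 207.000
128.500 -38.000 207.000
148.000 -64.000 251.000
207.500 -100.000 316.000
207.500 -100.000 316.000

step 0: Δleader=(-6.000, -11.000, 23.000°), engaged; cmd=(-24.500, -20.000, 36.500°) → follower=(-6.500, -14.000, 123.500°)
step 1: Δleader=(18.000, -8.000, 24.000°), engaged; cmd=(71.500, -14.000, 38.000°) → follower=(65.000, -28.000, 161.500°)
step 2: Δleader=(16.000, -6.000, 29.000°), engaged; cmd=(63.500, -10.000, 45.500°) → follower=(128.500, -38.000, 207.000°)
step 3: Δleader=(-1.000, 23.000, 40.000°), disengaged; cmd=(0,0,0) → follower holds at (128.500, -38.000, 207.000°)
step 4: Δleader=(5.000, -14.000, 28.000°), engaged; cmd=(19.500, -26.000, 44.000°) → follower=(148.000, -64.000, 251.000°)
step 5: Δleader=(15.000, -19.000, 42.000°), engaged; cmd=(59.500, -36.000, 65.000°) → follower=(207.500, -100.000, 316.000°)
step 6: Δleader=(25.000, -6.000, 8.000°), disengaged; cmd=(0,0,0) → follower holds at (207.500, -100.000, 316.000°)


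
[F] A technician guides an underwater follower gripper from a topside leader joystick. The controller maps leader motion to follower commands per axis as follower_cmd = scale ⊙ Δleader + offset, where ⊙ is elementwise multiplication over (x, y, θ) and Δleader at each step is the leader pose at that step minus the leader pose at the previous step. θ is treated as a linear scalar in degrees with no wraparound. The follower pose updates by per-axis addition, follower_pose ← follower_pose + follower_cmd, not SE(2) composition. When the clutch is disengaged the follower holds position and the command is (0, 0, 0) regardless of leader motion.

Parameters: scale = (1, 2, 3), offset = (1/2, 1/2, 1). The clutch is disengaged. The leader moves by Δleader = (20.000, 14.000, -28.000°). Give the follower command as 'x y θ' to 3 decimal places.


0.000 0.000 0.000

clutch disengaged → follower holds; cmd = (0, 0, 0)


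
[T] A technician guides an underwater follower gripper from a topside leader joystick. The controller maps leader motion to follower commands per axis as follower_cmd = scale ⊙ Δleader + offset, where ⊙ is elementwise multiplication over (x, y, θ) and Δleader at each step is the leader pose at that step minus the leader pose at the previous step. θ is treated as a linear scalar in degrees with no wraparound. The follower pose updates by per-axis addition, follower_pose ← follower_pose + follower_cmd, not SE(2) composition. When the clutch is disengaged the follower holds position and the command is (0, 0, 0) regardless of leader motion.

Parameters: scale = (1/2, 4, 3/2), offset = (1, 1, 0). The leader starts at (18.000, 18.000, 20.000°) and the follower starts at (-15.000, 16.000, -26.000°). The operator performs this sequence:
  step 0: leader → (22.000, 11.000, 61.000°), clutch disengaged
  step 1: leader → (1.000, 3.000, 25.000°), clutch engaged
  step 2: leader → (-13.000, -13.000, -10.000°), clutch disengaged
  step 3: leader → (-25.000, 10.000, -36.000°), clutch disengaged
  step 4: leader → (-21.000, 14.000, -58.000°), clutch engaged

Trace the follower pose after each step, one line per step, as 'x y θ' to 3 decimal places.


step 0: Δleader=(4.000, -7.000, 41.000°), disengaged; cmd=(0,0,0) → follower holds at (-15.000, 16.000, -26.000°)
step 1: Δleader=(-21.000, -8.000, -36.000°), engaged; cmd=(-9.500, -31.000, -54.000°) → follower=(-24.500, -15.000, -80.000°)
step 2: Δleader=(-14.000, -16.000, -35.000°), disengaged; cmd=(0,0,0) → follower holds at (-24.500, -15.000, -80.000°)
step 3: Δleader=(-12.000, 23.000, -26.000°), disengaged; cmd=(0,0,0) → follower holds at (-24.500, -15.000, -80.000°)
step 4: Δleader=(4.000, 4.000, -22.000°), engaged; cmd=(3.000, 17.000, -33.000°) → follower=(-21.500, 2.000, -113.000°)

-15.000 16.000 -26.000
-24.500 -15.000 -80.000
-24.500 -15.000 -80.000
-24.500 -15.000 -80.000
-21.500 2.000 -113.000


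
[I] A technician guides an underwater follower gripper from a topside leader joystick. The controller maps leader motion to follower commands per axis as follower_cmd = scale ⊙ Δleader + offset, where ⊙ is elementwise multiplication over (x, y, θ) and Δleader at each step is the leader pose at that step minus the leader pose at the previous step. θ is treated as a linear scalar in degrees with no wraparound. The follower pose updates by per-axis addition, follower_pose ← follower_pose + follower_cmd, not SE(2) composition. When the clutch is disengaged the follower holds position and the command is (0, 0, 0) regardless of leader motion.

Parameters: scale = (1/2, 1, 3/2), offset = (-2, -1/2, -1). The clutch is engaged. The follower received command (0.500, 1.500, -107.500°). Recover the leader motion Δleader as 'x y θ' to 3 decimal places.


5.000 2.000 -71.000

axis x: (0.500 − -2) / (1/2) = 5.000
axis y: (1.500 − -1/2) / (1) = 2.000
axis θ: (-107.500 − -1) / (3/2) = -71.000


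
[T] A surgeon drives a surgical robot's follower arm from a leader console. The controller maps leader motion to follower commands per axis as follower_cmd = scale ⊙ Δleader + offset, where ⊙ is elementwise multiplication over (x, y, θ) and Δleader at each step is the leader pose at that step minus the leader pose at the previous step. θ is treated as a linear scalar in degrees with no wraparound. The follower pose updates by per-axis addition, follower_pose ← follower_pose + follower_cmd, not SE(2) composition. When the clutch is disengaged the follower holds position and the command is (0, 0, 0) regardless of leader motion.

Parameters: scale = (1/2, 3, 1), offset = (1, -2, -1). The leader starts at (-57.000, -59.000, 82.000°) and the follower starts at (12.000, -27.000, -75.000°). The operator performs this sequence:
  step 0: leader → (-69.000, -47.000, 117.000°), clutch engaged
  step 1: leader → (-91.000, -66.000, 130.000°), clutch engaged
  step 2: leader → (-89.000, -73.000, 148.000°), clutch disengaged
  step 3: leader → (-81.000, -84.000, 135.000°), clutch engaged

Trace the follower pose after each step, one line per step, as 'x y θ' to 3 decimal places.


7.000 7.000 -41.000
-3.000 -52.000 -29.000
-3.000 -52.000 -29.000
2.000 -87.000 -43.000

step 0: Δleader=(-12.000, 12.000, 35.000°), engaged; cmd=(-5.000, 34.000, 34.000°) → follower=(7.000, 7.000, -41.000°)
step 1: Δleader=(-22.000, -19.000, 13.000°), engaged; cmd=(-10.000, -59.000, 12.000°) → follower=(-3.000, -52.000, -29.000°)
step 2: Δleader=(2.000, -7.000, 18.000°), disengaged; cmd=(0,0,0) → follower holds at (-3.000, -52.000, -29.000°)
step 3: Δleader=(8.000, -11.000, -13.000°), engaged; cmd=(5.000, -35.000, -14.000°) → follower=(2.000, -87.000, -43.000°)


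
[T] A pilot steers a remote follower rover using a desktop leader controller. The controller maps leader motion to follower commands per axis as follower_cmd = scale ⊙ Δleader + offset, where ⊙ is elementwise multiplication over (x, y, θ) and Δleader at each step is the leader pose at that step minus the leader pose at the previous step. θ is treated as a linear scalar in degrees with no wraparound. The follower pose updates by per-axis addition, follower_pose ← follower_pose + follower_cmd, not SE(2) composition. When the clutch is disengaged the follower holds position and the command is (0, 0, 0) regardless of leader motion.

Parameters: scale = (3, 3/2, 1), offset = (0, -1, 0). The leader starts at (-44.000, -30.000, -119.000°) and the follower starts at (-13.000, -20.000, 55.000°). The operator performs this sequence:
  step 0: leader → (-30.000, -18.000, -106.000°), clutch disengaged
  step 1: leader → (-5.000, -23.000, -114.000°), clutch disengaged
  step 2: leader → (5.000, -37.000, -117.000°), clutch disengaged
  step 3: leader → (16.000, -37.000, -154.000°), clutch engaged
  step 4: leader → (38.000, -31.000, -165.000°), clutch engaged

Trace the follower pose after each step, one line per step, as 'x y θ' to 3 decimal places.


step 0: Δleader=(14.000, 12.000, 13.000°), disengaged; cmd=(0,0,0) → follower holds at (-13.000, -20.000, 55.000°)
step 1: Δleader=(25.000, -5.000, -8.000°), disengaged; cmd=(0,0,0) → follower holds at (-13.000, -20.000, 55.000°)
step 2: Δleader=(10.000, -14.000, -3.000°), disengaged; cmd=(0,0,0) → follower holds at (-13.000, -20.000, 55.000°)
step 3: Δleader=(11.000, 0.000, -37.000°), engaged; cmd=(33.000, -1.000, -37.000°) → follower=(20.000, -21.000, 18.000°)
step 4: Δleader=(22.000, 6.000, -11.000°), engaged; cmd=(66.000, 8.000, -11.000°) → follower=(86.000, -13.000, 7.000°)

-13.000 -20.000 55.000
-13.000 -20.000 55.000
-13.000 -20.000 55.000
20.000 -21.000 18.000
86.000 -13.000 7.000


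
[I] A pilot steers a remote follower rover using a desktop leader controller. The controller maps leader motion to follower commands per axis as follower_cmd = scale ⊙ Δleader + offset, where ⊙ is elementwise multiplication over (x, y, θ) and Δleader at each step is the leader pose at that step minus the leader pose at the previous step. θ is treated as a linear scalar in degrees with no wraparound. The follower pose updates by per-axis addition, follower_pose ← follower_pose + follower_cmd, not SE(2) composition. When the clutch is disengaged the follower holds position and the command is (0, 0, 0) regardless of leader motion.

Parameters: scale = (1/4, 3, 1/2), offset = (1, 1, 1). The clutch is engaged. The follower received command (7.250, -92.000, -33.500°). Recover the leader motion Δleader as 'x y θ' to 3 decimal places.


25.000 -31.000 -69.000

axis x: (7.250 − 1) / (1/4) = 25.000
axis y: (-92.000 − 1) / (3) = -31.000
axis θ: (-33.500 − 1) / (1/2) = -69.000


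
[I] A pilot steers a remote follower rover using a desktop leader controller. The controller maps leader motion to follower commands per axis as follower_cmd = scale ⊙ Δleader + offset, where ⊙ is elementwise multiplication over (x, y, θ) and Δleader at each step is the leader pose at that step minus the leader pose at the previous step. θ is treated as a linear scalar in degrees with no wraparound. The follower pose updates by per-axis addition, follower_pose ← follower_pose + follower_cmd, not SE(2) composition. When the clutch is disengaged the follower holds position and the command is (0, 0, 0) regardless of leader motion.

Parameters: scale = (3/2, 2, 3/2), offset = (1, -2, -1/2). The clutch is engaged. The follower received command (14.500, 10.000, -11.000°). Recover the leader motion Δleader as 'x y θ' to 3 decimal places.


axis x: (14.500 − 1) / (3/2) = 9.000
axis y: (10.000 − -2) / (2) = 6.000
axis θ: (-11.000 − -1/2) / (3/2) = -7.000

9.000 6.000 -7.000


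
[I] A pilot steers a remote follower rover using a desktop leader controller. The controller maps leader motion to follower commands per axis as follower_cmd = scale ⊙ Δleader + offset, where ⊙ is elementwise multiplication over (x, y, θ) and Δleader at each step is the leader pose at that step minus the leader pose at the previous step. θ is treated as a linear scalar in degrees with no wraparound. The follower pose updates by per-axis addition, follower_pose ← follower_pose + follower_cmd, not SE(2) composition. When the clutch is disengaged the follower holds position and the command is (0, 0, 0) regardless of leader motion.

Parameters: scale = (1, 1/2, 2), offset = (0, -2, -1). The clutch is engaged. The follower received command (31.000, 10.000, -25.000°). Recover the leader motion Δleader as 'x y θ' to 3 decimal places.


axis x: (31.000 − 0) / (1) = 31.000
axis y: (10.000 − -2) / (1/2) = 24.000
axis θ: (-25.000 − -1) / (2) = -12.000

31.000 24.000 -12.000


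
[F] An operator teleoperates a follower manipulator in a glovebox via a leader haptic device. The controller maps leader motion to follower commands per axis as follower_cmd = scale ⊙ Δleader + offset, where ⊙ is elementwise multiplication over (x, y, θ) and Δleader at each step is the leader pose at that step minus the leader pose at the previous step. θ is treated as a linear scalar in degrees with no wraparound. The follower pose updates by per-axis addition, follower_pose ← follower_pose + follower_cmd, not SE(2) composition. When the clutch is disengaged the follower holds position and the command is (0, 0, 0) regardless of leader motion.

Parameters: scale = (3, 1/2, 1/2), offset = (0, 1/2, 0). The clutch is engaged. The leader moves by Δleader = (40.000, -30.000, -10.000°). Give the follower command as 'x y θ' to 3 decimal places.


axis x: 3·40.000 + 0 = 120.000
axis y: 1/2·-30.000 + 1/2 = -14.500
axis θ: 1/2·-10.000 + 0 = -5.000

120.000 -14.500 -5.000


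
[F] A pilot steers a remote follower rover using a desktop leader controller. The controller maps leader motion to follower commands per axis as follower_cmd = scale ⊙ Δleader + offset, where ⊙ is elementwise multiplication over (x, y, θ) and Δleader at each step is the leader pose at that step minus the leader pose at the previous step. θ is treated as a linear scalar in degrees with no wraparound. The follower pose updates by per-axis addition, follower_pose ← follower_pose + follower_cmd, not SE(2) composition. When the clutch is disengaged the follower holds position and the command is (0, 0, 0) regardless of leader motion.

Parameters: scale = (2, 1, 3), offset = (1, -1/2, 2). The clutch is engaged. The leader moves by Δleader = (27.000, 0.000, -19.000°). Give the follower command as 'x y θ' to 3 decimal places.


55.000 -0.500 -55.000

axis x: 2·27.000 + 1 = 55.000
axis y: 1·0.000 + -1/2 = -0.500
axis θ: 3·-19.000 + 2 = -55.000


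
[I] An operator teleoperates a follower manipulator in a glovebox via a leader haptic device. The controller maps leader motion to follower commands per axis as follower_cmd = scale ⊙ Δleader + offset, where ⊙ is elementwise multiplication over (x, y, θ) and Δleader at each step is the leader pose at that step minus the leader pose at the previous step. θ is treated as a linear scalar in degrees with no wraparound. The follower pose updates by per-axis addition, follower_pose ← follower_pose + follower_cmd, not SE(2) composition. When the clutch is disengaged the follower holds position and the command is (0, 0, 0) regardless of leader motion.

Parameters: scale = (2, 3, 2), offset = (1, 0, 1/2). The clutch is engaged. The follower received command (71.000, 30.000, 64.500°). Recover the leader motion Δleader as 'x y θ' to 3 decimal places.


35.000 10.000 32.000

axis x: (71.000 − 1) / (2) = 35.000
axis y: (30.000 − 0) / (3) = 10.000
axis θ: (64.500 − 1/2) / (2) = 32.000


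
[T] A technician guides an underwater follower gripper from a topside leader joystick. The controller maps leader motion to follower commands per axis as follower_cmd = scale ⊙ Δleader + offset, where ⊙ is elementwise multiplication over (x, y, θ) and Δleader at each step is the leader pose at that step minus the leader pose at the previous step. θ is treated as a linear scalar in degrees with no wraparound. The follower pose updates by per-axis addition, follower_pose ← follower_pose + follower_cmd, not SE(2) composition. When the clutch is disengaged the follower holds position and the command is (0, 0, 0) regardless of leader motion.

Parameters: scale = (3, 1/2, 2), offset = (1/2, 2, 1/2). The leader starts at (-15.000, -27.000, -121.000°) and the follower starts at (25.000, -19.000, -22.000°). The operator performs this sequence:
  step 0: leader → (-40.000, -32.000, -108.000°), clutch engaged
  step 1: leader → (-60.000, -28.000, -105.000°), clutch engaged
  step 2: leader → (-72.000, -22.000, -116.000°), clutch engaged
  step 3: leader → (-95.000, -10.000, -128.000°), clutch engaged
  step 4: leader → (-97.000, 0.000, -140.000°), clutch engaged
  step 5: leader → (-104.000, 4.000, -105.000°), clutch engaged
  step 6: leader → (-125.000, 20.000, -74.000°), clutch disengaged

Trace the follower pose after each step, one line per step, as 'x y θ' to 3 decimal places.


-49.500 -19.500 4.500
-109.000 -15.500 11.000
-144.500 -10.500 -10.500
-213.000 -2.500 -34.000
-218.500 4.500 -57.500
-239.000 8.500 13.000
-239.000 8.500 13.000

step 0: Δleader=(-25.000, -5.000, 13.000°), engaged; cmd=(-74.500, -0.500, 26.500°) → follower=(-49.500, -19.500, 4.500°)
step 1: Δleader=(-20.000, 4.000, 3.000°), engaged; cmd=(-59.500, 4.000, 6.500°) → follower=(-109.000, -15.500, 11.000°)
step 2: Δleader=(-12.000, 6.000, -11.000°), engaged; cmd=(-35.500, 5.000, -21.500°) → follower=(-144.500, -10.500, -10.500°)
step 3: Δleader=(-23.000, 12.000, -12.000°), engaged; cmd=(-68.500, 8.000, -23.500°) → follower=(-213.000, -2.500, -34.000°)
step 4: Δleader=(-2.000, 10.000, -12.000°), engaged; cmd=(-5.500, 7.000, -23.500°) → follower=(-218.500, 4.500, -57.500°)
step 5: Δleader=(-7.000, 4.000, 35.000°), engaged; cmd=(-20.500, 4.000, 70.500°) → follower=(-239.000, 8.500, 13.000°)
step 6: Δleader=(-21.000, 16.000, 31.000°), disengaged; cmd=(0,0,0) → follower holds at (-239.000, 8.500, 13.000°)
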